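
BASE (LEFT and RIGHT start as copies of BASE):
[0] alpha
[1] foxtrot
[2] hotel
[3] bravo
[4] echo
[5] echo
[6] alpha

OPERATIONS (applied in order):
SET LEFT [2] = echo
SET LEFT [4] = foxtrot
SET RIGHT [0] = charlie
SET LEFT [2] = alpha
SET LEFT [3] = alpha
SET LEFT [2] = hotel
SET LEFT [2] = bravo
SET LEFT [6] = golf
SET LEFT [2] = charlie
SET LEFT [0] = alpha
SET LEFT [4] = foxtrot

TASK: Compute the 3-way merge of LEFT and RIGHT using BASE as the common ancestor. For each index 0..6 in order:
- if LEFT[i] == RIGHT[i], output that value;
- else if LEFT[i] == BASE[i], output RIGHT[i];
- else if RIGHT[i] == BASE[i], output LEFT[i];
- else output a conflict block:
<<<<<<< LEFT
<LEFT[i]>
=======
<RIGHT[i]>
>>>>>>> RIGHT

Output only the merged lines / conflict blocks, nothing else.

Answer: charlie
foxtrot
charlie
alpha
foxtrot
echo
golf

Derivation:
Final LEFT:  [alpha, foxtrot, charlie, alpha, foxtrot, echo, golf]
Final RIGHT: [charlie, foxtrot, hotel, bravo, echo, echo, alpha]
i=0: L=alpha=BASE, R=charlie -> take RIGHT -> charlie
i=1: L=foxtrot R=foxtrot -> agree -> foxtrot
i=2: L=charlie, R=hotel=BASE -> take LEFT -> charlie
i=3: L=alpha, R=bravo=BASE -> take LEFT -> alpha
i=4: L=foxtrot, R=echo=BASE -> take LEFT -> foxtrot
i=5: L=echo R=echo -> agree -> echo
i=6: L=golf, R=alpha=BASE -> take LEFT -> golf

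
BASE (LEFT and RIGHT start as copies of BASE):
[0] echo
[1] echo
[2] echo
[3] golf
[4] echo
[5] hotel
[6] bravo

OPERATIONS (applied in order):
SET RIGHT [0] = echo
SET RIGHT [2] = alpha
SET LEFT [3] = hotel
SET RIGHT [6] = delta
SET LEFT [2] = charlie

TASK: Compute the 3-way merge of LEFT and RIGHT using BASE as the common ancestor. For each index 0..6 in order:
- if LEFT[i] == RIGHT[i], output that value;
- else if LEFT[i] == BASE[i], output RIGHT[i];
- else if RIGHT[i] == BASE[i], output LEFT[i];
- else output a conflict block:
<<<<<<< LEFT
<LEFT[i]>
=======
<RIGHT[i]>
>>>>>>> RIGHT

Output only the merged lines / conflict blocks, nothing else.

Final LEFT:  [echo, echo, charlie, hotel, echo, hotel, bravo]
Final RIGHT: [echo, echo, alpha, golf, echo, hotel, delta]
i=0: L=echo R=echo -> agree -> echo
i=1: L=echo R=echo -> agree -> echo
i=2: BASE=echo L=charlie R=alpha all differ -> CONFLICT
i=3: L=hotel, R=golf=BASE -> take LEFT -> hotel
i=4: L=echo R=echo -> agree -> echo
i=5: L=hotel R=hotel -> agree -> hotel
i=6: L=bravo=BASE, R=delta -> take RIGHT -> delta

Answer: echo
echo
<<<<<<< LEFT
charlie
=======
alpha
>>>>>>> RIGHT
hotel
echo
hotel
delta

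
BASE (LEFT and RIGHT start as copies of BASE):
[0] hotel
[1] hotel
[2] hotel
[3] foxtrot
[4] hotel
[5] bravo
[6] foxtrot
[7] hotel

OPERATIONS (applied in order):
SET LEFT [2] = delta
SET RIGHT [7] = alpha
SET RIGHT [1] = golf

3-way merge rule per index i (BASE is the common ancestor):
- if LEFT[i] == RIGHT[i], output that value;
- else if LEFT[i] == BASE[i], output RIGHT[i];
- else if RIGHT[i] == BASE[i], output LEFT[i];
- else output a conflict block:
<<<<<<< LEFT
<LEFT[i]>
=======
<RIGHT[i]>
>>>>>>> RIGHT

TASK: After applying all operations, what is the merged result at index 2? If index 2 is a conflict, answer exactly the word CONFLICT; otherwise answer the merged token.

Answer: delta

Derivation:
Final LEFT:  [hotel, hotel, delta, foxtrot, hotel, bravo, foxtrot, hotel]
Final RIGHT: [hotel, golf, hotel, foxtrot, hotel, bravo, foxtrot, alpha]
i=0: L=hotel R=hotel -> agree -> hotel
i=1: L=hotel=BASE, R=golf -> take RIGHT -> golf
i=2: L=delta, R=hotel=BASE -> take LEFT -> delta
i=3: L=foxtrot R=foxtrot -> agree -> foxtrot
i=4: L=hotel R=hotel -> agree -> hotel
i=5: L=bravo R=bravo -> agree -> bravo
i=6: L=foxtrot R=foxtrot -> agree -> foxtrot
i=7: L=hotel=BASE, R=alpha -> take RIGHT -> alpha
Index 2 -> delta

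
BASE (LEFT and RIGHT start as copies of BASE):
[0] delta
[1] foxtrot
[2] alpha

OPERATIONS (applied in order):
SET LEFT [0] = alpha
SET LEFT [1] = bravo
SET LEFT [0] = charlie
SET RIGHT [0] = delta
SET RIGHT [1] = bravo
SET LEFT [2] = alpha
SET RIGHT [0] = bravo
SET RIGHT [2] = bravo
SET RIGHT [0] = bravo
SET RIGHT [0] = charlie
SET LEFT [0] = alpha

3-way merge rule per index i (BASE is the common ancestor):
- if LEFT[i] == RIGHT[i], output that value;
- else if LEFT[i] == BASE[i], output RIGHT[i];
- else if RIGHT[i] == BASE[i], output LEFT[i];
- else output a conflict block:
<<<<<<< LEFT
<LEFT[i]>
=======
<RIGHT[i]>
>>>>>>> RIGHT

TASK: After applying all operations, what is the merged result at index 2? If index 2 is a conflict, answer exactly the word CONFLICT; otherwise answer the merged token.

Final LEFT:  [alpha, bravo, alpha]
Final RIGHT: [charlie, bravo, bravo]
i=0: BASE=delta L=alpha R=charlie all differ -> CONFLICT
i=1: L=bravo R=bravo -> agree -> bravo
i=2: L=alpha=BASE, R=bravo -> take RIGHT -> bravo
Index 2 -> bravo

Answer: bravo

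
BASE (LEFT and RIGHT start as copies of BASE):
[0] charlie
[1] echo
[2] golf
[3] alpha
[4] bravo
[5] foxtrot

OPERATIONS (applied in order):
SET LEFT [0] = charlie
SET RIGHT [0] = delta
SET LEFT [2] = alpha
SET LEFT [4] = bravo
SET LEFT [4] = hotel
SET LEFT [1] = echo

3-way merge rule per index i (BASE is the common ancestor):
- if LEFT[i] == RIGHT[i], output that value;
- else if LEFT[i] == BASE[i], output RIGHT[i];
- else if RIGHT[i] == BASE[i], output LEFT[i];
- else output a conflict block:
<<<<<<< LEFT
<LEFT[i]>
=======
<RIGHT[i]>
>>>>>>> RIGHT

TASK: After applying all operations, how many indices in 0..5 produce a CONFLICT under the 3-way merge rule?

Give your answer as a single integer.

Answer: 0

Derivation:
Final LEFT:  [charlie, echo, alpha, alpha, hotel, foxtrot]
Final RIGHT: [delta, echo, golf, alpha, bravo, foxtrot]
i=0: L=charlie=BASE, R=delta -> take RIGHT -> delta
i=1: L=echo R=echo -> agree -> echo
i=2: L=alpha, R=golf=BASE -> take LEFT -> alpha
i=3: L=alpha R=alpha -> agree -> alpha
i=4: L=hotel, R=bravo=BASE -> take LEFT -> hotel
i=5: L=foxtrot R=foxtrot -> agree -> foxtrot
Conflict count: 0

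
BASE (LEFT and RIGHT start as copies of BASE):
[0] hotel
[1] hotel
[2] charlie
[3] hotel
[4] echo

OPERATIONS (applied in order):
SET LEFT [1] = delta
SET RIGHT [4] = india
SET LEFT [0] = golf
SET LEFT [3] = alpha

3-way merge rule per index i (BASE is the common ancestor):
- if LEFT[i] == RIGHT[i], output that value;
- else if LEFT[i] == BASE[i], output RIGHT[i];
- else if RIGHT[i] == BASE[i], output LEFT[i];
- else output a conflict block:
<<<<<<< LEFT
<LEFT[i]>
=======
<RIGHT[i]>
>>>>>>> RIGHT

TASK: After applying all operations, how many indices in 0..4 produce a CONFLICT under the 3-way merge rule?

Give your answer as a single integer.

Answer: 0

Derivation:
Final LEFT:  [golf, delta, charlie, alpha, echo]
Final RIGHT: [hotel, hotel, charlie, hotel, india]
i=0: L=golf, R=hotel=BASE -> take LEFT -> golf
i=1: L=delta, R=hotel=BASE -> take LEFT -> delta
i=2: L=charlie R=charlie -> agree -> charlie
i=3: L=alpha, R=hotel=BASE -> take LEFT -> alpha
i=4: L=echo=BASE, R=india -> take RIGHT -> india
Conflict count: 0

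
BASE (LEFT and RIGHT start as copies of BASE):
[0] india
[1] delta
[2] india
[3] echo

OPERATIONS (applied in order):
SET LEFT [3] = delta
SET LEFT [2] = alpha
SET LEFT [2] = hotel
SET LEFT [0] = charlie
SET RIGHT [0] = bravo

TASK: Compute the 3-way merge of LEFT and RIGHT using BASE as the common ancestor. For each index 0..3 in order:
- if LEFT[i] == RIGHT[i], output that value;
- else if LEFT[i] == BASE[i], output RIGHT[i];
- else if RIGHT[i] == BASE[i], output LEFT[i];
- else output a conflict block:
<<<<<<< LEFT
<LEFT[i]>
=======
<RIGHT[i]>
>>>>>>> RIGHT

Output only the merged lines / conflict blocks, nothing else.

Final LEFT:  [charlie, delta, hotel, delta]
Final RIGHT: [bravo, delta, india, echo]
i=0: BASE=india L=charlie R=bravo all differ -> CONFLICT
i=1: L=delta R=delta -> agree -> delta
i=2: L=hotel, R=india=BASE -> take LEFT -> hotel
i=3: L=delta, R=echo=BASE -> take LEFT -> delta

Answer: <<<<<<< LEFT
charlie
=======
bravo
>>>>>>> RIGHT
delta
hotel
delta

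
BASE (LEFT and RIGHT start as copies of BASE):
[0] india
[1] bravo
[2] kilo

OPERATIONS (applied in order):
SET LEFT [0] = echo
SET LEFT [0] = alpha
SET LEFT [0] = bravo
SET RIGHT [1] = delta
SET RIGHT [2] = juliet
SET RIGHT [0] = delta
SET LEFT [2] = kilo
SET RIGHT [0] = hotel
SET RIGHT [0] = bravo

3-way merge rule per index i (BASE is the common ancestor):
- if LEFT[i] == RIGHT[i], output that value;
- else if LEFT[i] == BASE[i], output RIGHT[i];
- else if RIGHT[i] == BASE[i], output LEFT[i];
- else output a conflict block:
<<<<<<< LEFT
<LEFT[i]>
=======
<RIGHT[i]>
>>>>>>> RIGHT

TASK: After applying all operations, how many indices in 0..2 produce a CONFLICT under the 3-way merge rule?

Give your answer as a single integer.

Final LEFT:  [bravo, bravo, kilo]
Final RIGHT: [bravo, delta, juliet]
i=0: L=bravo R=bravo -> agree -> bravo
i=1: L=bravo=BASE, R=delta -> take RIGHT -> delta
i=2: L=kilo=BASE, R=juliet -> take RIGHT -> juliet
Conflict count: 0

Answer: 0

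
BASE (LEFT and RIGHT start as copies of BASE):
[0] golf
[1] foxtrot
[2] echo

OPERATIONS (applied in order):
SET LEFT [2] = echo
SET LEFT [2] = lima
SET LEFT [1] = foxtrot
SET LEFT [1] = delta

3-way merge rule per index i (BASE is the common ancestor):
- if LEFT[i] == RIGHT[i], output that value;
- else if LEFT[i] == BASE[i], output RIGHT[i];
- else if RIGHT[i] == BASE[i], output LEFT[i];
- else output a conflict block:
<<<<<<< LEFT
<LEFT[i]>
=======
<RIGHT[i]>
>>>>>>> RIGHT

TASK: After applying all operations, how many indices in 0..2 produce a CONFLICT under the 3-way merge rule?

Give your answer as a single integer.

Final LEFT:  [golf, delta, lima]
Final RIGHT: [golf, foxtrot, echo]
i=0: L=golf R=golf -> agree -> golf
i=1: L=delta, R=foxtrot=BASE -> take LEFT -> delta
i=2: L=lima, R=echo=BASE -> take LEFT -> lima
Conflict count: 0

Answer: 0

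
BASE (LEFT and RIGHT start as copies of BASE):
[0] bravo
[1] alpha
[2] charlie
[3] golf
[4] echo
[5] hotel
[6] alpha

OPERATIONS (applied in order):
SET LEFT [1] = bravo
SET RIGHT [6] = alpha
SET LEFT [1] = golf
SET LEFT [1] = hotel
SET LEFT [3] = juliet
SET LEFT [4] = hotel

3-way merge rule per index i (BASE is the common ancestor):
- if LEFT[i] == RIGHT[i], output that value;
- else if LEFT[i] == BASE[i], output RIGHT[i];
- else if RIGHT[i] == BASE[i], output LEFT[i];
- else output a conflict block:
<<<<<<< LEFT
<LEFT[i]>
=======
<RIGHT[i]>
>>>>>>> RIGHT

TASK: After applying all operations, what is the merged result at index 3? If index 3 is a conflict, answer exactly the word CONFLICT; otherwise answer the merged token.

Final LEFT:  [bravo, hotel, charlie, juliet, hotel, hotel, alpha]
Final RIGHT: [bravo, alpha, charlie, golf, echo, hotel, alpha]
i=0: L=bravo R=bravo -> agree -> bravo
i=1: L=hotel, R=alpha=BASE -> take LEFT -> hotel
i=2: L=charlie R=charlie -> agree -> charlie
i=3: L=juliet, R=golf=BASE -> take LEFT -> juliet
i=4: L=hotel, R=echo=BASE -> take LEFT -> hotel
i=5: L=hotel R=hotel -> agree -> hotel
i=6: L=alpha R=alpha -> agree -> alpha
Index 3 -> juliet

Answer: juliet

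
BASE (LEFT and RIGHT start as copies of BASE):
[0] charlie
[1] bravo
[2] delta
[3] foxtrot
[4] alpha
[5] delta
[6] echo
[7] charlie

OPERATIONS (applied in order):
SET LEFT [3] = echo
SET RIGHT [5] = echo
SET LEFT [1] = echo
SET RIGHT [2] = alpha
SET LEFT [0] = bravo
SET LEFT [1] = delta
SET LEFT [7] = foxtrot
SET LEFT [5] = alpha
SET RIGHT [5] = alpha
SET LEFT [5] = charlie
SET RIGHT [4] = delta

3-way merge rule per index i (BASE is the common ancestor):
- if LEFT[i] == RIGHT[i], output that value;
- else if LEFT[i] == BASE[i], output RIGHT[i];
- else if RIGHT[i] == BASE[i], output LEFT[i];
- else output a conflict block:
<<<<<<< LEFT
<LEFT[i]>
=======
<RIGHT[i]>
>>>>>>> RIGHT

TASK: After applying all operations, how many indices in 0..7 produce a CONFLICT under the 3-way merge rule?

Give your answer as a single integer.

Final LEFT:  [bravo, delta, delta, echo, alpha, charlie, echo, foxtrot]
Final RIGHT: [charlie, bravo, alpha, foxtrot, delta, alpha, echo, charlie]
i=0: L=bravo, R=charlie=BASE -> take LEFT -> bravo
i=1: L=delta, R=bravo=BASE -> take LEFT -> delta
i=2: L=delta=BASE, R=alpha -> take RIGHT -> alpha
i=3: L=echo, R=foxtrot=BASE -> take LEFT -> echo
i=4: L=alpha=BASE, R=delta -> take RIGHT -> delta
i=5: BASE=delta L=charlie R=alpha all differ -> CONFLICT
i=6: L=echo R=echo -> agree -> echo
i=7: L=foxtrot, R=charlie=BASE -> take LEFT -> foxtrot
Conflict count: 1

Answer: 1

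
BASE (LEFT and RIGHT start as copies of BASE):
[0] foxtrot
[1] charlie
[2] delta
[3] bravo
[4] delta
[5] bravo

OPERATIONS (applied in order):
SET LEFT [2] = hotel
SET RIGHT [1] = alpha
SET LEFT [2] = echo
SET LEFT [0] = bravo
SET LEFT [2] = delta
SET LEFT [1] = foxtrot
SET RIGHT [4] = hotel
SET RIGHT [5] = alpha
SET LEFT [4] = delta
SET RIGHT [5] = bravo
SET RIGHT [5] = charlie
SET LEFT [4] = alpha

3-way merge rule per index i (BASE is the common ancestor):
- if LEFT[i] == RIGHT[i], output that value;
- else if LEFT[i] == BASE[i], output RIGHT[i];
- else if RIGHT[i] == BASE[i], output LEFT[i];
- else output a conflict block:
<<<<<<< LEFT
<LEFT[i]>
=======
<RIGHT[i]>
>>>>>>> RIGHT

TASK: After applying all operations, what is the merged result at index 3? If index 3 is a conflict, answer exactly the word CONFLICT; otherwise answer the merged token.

Final LEFT:  [bravo, foxtrot, delta, bravo, alpha, bravo]
Final RIGHT: [foxtrot, alpha, delta, bravo, hotel, charlie]
i=0: L=bravo, R=foxtrot=BASE -> take LEFT -> bravo
i=1: BASE=charlie L=foxtrot R=alpha all differ -> CONFLICT
i=2: L=delta R=delta -> agree -> delta
i=3: L=bravo R=bravo -> agree -> bravo
i=4: BASE=delta L=alpha R=hotel all differ -> CONFLICT
i=5: L=bravo=BASE, R=charlie -> take RIGHT -> charlie
Index 3 -> bravo

Answer: bravo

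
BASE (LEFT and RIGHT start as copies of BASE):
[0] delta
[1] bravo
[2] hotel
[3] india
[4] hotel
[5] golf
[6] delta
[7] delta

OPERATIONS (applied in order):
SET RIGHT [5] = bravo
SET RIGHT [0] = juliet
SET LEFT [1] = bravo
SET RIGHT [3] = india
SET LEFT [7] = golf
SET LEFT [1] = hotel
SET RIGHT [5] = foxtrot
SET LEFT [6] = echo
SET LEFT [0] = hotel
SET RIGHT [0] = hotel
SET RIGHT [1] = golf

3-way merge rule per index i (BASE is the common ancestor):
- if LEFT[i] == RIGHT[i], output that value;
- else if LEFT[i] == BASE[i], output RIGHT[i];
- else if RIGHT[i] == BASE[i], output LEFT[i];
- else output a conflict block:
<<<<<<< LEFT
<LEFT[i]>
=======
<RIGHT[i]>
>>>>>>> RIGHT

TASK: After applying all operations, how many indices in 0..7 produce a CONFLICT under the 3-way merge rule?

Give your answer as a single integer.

Answer: 1

Derivation:
Final LEFT:  [hotel, hotel, hotel, india, hotel, golf, echo, golf]
Final RIGHT: [hotel, golf, hotel, india, hotel, foxtrot, delta, delta]
i=0: L=hotel R=hotel -> agree -> hotel
i=1: BASE=bravo L=hotel R=golf all differ -> CONFLICT
i=2: L=hotel R=hotel -> agree -> hotel
i=3: L=india R=india -> agree -> india
i=4: L=hotel R=hotel -> agree -> hotel
i=5: L=golf=BASE, R=foxtrot -> take RIGHT -> foxtrot
i=6: L=echo, R=delta=BASE -> take LEFT -> echo
i=7: L=golf, R=delta=BASE -> take LEFT -> golf
Conflict count: 1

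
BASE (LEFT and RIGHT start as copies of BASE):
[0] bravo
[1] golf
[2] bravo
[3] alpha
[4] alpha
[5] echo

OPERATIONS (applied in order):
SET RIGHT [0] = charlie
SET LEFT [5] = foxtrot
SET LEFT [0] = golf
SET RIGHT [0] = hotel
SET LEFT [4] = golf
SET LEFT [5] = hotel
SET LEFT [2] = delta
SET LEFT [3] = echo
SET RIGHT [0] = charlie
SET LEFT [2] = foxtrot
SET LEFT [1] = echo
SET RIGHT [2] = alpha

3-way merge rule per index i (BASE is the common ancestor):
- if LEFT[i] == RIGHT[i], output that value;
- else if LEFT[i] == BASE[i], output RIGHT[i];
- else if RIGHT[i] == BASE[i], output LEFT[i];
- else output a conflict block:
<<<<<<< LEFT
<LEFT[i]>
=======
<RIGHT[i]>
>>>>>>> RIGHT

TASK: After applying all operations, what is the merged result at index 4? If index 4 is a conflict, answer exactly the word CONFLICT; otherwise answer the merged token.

Final LEFT:  [golf, echo, foxtrot, echo, golf, hotel]
Final RIGHT: [charlie, golf, alpha, alpha, alpha, echo]
i=0: BASE=bravo L=golf R=charlie all differ -> CONFLICT
i=1: L=echo, R=golf=BASE -> take LEFT -> echo
i=2: BASE=bravo L=foxtrot R=alpha all differ -> CONFLICT
i=3: L=echo, R=alpha=BASE -> take LEFT -> echo
i=4: L=golf, R=alpha=BASE -> take LEFT -> golf
i=5: L=hotel, R=echo=BASE -> take LEFT -> hotel
Index 4 -> golf

Answer: golf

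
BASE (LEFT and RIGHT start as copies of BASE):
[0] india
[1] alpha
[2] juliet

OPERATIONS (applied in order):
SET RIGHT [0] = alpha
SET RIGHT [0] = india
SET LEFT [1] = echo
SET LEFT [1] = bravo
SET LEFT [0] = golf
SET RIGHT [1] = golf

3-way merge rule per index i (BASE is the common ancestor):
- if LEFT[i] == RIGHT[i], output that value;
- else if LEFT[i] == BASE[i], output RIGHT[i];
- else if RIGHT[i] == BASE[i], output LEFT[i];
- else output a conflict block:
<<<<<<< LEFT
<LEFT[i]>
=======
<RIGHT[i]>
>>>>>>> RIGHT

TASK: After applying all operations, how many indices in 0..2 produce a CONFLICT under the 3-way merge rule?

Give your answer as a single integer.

Answer: 1

Derivation:
Final LEFT:  [golf, bravo, juliet]
Final RIGHT: [india, golf, juliet]
i=0: L=golf, R=india=BASE -> take LEFT -> golf
i=1: BASE=alpha L=bravo R=golf all differ -> CONFLICT
i=2: L=juliet R=juliet -> agree -> juliet
Conflict count: 1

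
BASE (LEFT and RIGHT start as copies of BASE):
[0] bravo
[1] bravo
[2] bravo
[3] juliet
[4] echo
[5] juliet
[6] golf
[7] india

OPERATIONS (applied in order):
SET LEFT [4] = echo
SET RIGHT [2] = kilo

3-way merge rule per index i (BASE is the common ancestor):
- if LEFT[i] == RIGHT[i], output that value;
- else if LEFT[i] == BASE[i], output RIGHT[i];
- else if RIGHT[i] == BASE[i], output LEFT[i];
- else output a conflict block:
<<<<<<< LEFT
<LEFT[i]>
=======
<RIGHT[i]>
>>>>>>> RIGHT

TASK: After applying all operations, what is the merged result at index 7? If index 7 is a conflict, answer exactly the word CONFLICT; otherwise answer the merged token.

Answer: india

Derivation:
Final LEFT:  [bravo, bravo, bravo, juliet, echo, juliet, golf, india]
Final RIGHT: [bravo, bravo, kilo, juliet, echo, juliet, golf, india]
i=0: L=bravo R=bravo -> agree -> bravo
i=1: L=bravo R=bravo -> agree -> bravo
i=2: L=bravo=BASE, R=kilo -> take RIGHT -> kilo
i=3: L=juliet R=juliet -> agree -> juliet
i=4: L=echo R=echo -> agree -> echo
i=5: L=juliet R=juliet -> agree -> juliet
i=6: L=golf R=golf -> agree -> golf
i=7: L=india R=india -> agree -> india
Index 7 -> india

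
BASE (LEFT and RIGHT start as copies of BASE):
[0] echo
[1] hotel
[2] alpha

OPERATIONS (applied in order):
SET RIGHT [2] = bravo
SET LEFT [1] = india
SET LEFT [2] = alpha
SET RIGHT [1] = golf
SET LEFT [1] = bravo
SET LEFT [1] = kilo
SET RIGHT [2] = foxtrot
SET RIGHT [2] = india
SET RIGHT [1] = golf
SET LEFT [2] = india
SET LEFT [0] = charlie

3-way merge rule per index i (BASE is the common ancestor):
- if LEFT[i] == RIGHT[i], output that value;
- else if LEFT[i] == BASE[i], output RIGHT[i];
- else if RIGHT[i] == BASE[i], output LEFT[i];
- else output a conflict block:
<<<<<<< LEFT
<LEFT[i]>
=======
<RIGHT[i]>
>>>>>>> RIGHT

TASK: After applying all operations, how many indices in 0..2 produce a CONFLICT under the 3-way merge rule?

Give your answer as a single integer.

Answer: 1

Derivation:
Final LEFT:  [charlie, kilo, india]
Final RIGHT: [echo, golf, india]
i=0: L=charlie, R=echo=BASE -> take LEFT -> charlie
i=1: BASE=hotel L=kilo R=golf all differ -> CONFLICT
i=2: L=india R=india -> agree -> india
Conflict count: 1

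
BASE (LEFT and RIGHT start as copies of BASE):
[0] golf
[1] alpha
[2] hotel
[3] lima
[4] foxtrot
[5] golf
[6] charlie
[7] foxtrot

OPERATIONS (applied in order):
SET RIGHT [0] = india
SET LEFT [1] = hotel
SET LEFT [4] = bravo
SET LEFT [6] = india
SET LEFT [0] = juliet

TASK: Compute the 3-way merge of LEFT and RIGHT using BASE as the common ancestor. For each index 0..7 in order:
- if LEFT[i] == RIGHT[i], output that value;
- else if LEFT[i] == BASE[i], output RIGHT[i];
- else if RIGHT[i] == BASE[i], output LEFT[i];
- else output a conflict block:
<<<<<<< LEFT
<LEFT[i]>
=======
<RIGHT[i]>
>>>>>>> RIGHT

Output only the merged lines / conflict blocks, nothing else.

Final LEFT:  [juliet, hotel, hotel, lima, bravo, golf, india, foxtrot]
Final RIGHT: [india, alpha, hotel, lima, foxtrot, golf, charlie, foxtrot]
i=0: BASE=golf L=juliet R=india all differ -> CONFLICT
i=1: L=hotel, R=alpha=BASE -> take LEFT -> hotel
i=2: L=hotel R=hotel -> agree -> hotel
i=3: L=lima R=lima -> agree -> lima
i=4: L=bravo, R=foxtrot=BASE -> take LEFT -> bravo
i=5: L=golf R=golf -> agree -> golf
i=6: L=india, R=charlie=BASE -> take LEFT -> india
i=7: L=foxtrot R=foxtrot -> agree -> foxtrot

Answer: <<<<<<< LEFT
juliet
=======
india
>>>>>>> RIGHT
hotel
hotel
lima
bravo
golf
india
foxtrot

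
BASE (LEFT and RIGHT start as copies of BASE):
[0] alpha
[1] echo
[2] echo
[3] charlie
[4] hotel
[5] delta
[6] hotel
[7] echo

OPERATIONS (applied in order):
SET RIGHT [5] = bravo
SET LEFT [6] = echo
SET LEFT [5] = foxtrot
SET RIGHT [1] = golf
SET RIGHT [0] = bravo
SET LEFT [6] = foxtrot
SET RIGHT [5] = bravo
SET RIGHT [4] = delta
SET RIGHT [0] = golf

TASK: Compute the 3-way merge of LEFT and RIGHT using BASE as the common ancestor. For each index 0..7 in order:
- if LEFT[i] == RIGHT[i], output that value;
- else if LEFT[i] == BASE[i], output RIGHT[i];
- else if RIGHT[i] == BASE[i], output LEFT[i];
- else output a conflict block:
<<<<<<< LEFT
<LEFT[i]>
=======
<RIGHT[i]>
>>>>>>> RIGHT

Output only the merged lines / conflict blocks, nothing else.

Final LEFT:  [alpha, echo, echo, charlie, hotel, foxtrot, foxtrot, echo]
Final RIGHT: [golf, golf, echo, charlie, delta, bravo, hotel, echo]
i=0: L=alpha=BASE, R=golf -> take RIGHT -> golf
i=1: L=echo=BASE, R=golf -> take RIGHT -> golf
i=2: L=echo R=echo -> agree -> echo
i=3: L=charlie R=charlie -> agree -> charlie
i=4: L=hotel=BASE, R=delta -> take RIGHT -> delta
i=5: BASE=delta L=foxtrot R=bravo all differ -> CONFLICT
i=6: L=foxtrot, R=hotel=BASE -> take LEFT -> foxtrot
i=7: L=echo R=echo -> agree -> echo

Answer: golf
golf
echo
charlie
delta
<<<<<<< LEFT
foxtrot
=======
bravo
>>>>>>> RIGHT
foxtrot
echo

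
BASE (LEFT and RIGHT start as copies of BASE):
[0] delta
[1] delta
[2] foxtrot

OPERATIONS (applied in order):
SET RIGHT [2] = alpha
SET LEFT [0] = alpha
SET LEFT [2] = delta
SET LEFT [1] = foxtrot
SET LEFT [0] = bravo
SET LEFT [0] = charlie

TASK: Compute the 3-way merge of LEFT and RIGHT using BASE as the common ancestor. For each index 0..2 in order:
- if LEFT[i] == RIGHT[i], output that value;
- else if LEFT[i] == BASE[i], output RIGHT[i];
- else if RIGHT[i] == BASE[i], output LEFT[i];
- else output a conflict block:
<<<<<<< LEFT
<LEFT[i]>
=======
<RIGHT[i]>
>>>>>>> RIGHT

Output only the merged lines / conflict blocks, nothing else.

Final LEFT:  [charlie, foxtrot, delta]
Final RIGHT: [delta, delta, alpha]
i=0: L=charlie, R=delta=BASE -> take LEFT -> charlie
i=1: L=foxtrot, R=delta=BASE -> take LEFT -> foxtrot
i=2: BASE=foxtrot L=delta R=alpha all differ -> CONFLICT

Answer: charlie
foxtrot
<<<<<<< LEFT
delta
=======
alpha
>>>>>>> RIGHT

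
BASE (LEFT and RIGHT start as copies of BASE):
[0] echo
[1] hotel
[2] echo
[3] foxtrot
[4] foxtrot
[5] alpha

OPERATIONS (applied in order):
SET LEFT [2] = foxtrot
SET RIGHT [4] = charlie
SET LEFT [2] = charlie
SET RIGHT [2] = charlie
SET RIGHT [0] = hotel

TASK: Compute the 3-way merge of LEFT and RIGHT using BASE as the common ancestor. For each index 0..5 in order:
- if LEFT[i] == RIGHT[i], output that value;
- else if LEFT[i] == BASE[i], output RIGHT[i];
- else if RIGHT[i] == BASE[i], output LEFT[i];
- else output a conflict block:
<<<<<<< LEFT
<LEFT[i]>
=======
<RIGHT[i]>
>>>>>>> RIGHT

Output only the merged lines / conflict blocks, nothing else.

Answer: hotel
hotel
charlie
foxtrot
charlie
alpha

Derivation:
Final LEFT:  [echo, hotel, charlie, foxtrot, foxtrot, alpha]
Final RIGHT: [hotel, hotel, charlie, foxtrot, charlie, alpha]
i=0: L=echo=BASE, R=hotel -> take RIGHT -> hotel
i=1: L=hotel R=hotel -> agree -> hotel
i=2: L=charlie R=charlie -> agree -> charlie
i=3: L=foxtrot R=foxtrot -> agree -> foxtrot
i=4: L=foxtrot=BASE, R=charlie -> take RIGHT -> charlie
i=5: L=alpha R=alpha -> agree -> alpha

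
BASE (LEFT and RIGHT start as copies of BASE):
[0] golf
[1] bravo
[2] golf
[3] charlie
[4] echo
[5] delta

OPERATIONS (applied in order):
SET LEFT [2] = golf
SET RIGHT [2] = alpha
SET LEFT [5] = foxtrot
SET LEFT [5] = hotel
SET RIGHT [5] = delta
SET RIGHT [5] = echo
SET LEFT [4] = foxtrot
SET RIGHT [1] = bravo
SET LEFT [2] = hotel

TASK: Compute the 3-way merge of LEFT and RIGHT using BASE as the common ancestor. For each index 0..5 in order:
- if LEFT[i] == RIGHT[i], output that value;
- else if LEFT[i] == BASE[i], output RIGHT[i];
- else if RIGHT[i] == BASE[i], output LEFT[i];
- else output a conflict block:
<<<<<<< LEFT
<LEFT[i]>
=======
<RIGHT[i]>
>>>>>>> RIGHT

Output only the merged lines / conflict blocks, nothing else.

Answer: golf
bravo
<<<<<<< LEFT
hotel
=======
alpha
>>>>>>> RIGHT
charlie
foxtrot
<<<<<<< LEFT
hotel
=======
echo
>>>>>>> RIGHT

Derivation:
Final LEFT:  [golf, bravo, hotel, charlie, foxtrot, hotel]
Final RIGHT: [golf, bravo, alpha, charlie, echo, echo]
i=0: L=golf R=golf -> agree -> golf
i=1: L=bravo R=bravo -> agree -> bravo
i=2: BASE=golf L=hotel R=alpha all differ -> CONFLICT
i=3: L=charlie R=charlie -> agree -> charlie
i=4: L=foxtrot, R=echo=BASE -> take LEFT -> foxtrot
i=5: BASE=delta L=hotel R=echo all differ -> CONFLICT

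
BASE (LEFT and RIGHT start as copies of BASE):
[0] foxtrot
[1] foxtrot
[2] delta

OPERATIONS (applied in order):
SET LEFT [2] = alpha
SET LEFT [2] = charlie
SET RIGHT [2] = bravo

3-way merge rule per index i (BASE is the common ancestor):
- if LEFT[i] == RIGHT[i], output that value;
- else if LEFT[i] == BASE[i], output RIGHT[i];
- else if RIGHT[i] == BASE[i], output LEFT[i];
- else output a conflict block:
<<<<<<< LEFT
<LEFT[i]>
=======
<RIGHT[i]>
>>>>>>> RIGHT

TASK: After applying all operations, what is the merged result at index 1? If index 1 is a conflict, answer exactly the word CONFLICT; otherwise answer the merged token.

Final LEFT:  [foxtrot, foxtrot, charlie]
Final RIGHT: [foxtrot, foxtrot, bravo]
i=0: L=foxtrot R=foxtrot -> agree -> foxtrot
i=1: L=foxtrot R=foxtrot -> agree -> foxtrot
i=2: BASE=delta L=charlie R=bravo all differ -> CONFLICT
Index 1 -> foxtrot

Answer: foxtrot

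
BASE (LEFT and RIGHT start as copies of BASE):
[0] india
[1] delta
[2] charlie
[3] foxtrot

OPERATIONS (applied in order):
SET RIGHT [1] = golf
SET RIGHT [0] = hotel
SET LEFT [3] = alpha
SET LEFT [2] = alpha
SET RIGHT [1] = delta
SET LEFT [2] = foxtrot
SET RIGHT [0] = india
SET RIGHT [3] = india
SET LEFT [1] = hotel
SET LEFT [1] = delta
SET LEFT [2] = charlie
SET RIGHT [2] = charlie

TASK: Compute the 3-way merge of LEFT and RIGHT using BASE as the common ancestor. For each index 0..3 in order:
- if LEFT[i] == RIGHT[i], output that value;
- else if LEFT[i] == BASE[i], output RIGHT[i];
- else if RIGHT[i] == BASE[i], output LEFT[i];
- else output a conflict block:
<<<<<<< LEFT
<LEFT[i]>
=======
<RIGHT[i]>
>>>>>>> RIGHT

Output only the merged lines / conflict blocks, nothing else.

Answer: india
delta
charlie
<<<<<<< LEFT
alpha
=======
india
>>>>>>> RIGHT

Derivation:
Final LEFT:  [india, delta, charlie, alpha]
Final RIGHT: [india, delta, charlie, india]
i=0: L=india R=india -> agree -> india
i=1: L=delta R=delta -> agree -> delta
i=2: L=charlie R=charlie -> agree -> charlie
i=3: BASE=foxtrot L=alpha R=india all differ -> CONFLICT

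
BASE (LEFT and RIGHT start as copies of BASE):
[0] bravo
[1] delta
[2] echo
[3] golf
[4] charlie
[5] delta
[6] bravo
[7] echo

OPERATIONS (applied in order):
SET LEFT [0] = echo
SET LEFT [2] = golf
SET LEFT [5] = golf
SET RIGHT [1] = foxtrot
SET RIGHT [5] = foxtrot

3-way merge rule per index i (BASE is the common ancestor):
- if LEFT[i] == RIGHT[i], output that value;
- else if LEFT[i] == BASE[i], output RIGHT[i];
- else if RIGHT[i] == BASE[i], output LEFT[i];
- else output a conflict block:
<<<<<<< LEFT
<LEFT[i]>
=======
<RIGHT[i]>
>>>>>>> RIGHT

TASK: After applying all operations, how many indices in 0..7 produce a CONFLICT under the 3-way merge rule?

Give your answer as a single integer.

Answer: 1

Derivation:
Final LEFT:  [echo, delta, golf, golf, charlie, golf, bravo, echo]
Final RIGHT: [bravo, foxtrot, echo, golf, charlie, foxtrot, bravo, echo]
i=0: L=echo, R=bravo=BASE -> take LEFT -> echo
i=1: L=delta=BASE, R=foxtrot -> take RIGHT -> foxtrot
i=2: L=golf, R=echo=BASE -> take LEFT -> golf
i=3: L=golf R=golf -> agree -> golf
i=4: L=charlie R=charlie -> agree -> charlie
i=5: BASE=delta L=golf R=foxtrot all differ -> CONFLICT
i=6: L=bravo R=bravo -> agree -> bravo
i=7: L=echo R=echo -> agree -> echo
Conflict count: 1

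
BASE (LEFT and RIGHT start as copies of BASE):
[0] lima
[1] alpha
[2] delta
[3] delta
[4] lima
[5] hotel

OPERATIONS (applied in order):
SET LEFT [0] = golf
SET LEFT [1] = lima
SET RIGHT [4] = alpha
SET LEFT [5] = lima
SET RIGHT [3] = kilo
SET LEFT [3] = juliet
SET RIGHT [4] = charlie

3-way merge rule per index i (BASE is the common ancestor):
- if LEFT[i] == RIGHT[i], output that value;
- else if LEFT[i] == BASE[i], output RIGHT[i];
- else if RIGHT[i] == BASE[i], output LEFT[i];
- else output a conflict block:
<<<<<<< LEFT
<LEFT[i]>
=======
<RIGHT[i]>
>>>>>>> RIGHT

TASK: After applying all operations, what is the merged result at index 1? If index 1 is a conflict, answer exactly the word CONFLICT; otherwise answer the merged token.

Answer: lima

Derivation:
Final LEFT:  [golf, lima, delta, juliet, lima, lima]
Final RIGHT: [lima, alpha, delta, kilo, charlie, hotel]
i=0: L=golf, R=lima=BASE -> take LEFT -> golf
i=1: L=lima, R=alpha=BASE -> take LEFT -> lima
i=2: L=delta R=delta -> agree -> delta
i=3: BASE=delta L=juliet R=kilo all differ -> CONFLICT
i=4: L=lima=BASE, R=charlie -> take RIGHT -> charlie
i=5: L=lima, R=hotel=BASE -> take LEFT -> lima
Index 1 -> lima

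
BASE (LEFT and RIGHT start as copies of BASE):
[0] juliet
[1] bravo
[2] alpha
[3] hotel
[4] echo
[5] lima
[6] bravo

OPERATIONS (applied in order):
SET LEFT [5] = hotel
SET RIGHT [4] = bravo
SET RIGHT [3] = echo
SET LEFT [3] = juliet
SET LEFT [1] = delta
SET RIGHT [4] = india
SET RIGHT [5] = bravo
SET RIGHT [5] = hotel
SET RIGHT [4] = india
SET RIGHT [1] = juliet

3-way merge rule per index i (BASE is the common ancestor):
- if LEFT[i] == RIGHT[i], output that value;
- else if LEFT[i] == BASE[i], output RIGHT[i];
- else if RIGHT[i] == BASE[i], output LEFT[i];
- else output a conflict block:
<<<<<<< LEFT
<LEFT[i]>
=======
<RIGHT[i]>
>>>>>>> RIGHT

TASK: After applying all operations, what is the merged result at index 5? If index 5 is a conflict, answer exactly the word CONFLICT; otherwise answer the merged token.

Final LEFT:  [juliet, delta, alpha, juliet, echo, hotel, bravo]
Final RIGHT: [juliet, juliet, alpha, echo, india, hotel, bravo]
i=0: L=juliet R=juliet -> agree -> juliet
i=1: BASE=bravo L=delta R=juliet all differ -> CONFLICT
i=2: L=alpha R=alpha -> agree -> alpha
i=3: BASE=hotel L=juliet R=echo all differ -> CONFLICT
i=4: L=echo=BASE, R=india -> take RIGHT -> india
i=5: L=hotel R=hotel -> agree -> hotel
i=6: L=bravo R=bravo -> agree -> bravo
Index 5 -> hotel

Answer: hotel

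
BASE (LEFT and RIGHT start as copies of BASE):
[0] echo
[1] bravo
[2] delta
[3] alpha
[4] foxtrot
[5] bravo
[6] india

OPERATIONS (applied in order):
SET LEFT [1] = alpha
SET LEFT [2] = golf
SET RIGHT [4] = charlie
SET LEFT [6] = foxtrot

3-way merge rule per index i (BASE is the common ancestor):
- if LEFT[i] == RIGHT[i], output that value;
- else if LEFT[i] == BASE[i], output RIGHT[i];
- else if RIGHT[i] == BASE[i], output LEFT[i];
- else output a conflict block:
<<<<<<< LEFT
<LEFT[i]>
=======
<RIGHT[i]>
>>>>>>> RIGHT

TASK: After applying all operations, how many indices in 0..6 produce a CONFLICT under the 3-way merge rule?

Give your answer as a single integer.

Answer: 0

Derivation:
Final LEFT:  [echo, alpha, golf, alpha, foxtrot, bravo, foxtrot]
Final RIGHT: [echo, bravo, delta, alpha, charlie, bravo, india]
i=0: L=echo R=echo -> agree -> echo
i=1: L=alpha, R=bravo=BASE -> take LEFT -> alpha
i=2: L=golf, R=delta=BASE -> take LEFT -> golf
i=3: L=alpha R=alpha -> agree -> alpha
i=4: L=foxtrot=BASE, R=charlie -> take RIGHT -> charlie
i=5: L=bravo R=bravo -> agree -> bravo
i=6: L=foxtrot, R=india=BASE -> take LEFT -> foxtrot
Conflict count: 0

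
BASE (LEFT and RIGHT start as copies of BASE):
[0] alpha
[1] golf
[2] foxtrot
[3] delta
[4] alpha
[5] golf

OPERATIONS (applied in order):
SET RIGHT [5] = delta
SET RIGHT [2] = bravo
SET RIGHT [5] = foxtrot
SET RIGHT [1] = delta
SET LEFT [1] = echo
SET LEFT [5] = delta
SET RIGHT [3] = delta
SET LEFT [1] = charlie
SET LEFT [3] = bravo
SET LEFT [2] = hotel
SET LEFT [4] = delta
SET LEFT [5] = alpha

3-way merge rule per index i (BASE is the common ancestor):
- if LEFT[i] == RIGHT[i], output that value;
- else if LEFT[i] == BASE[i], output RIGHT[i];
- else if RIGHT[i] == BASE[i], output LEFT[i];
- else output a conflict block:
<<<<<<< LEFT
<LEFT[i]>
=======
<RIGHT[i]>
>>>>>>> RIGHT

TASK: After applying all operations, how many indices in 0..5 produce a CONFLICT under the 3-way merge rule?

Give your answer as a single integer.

Answer: 3

Derivation:
Final LEFT:  [alpha, charlie, hotel, bravo, delta, alpha]
Final RIGHT: [alpha, delta, bravo, delta, alpha, foxtrot]
i=0: L=alpha R=alpha -> agree -> alpha
i=1: BASE=golf L=charlie R=delta all differ -> CONFLICT
i=2: BASE=foxtrot L=hotel R=bravo all differ -> CONFLICT
i=3: L=bravo, R=delta=BASE -> take LEFT -> bravo
i=4: L=delta, R=alpha=BASE -> take LEFT -> delta
i=5: BASE=golf L=alpha R=foxtrot all differ -> CONFLICT
Conflict count: 3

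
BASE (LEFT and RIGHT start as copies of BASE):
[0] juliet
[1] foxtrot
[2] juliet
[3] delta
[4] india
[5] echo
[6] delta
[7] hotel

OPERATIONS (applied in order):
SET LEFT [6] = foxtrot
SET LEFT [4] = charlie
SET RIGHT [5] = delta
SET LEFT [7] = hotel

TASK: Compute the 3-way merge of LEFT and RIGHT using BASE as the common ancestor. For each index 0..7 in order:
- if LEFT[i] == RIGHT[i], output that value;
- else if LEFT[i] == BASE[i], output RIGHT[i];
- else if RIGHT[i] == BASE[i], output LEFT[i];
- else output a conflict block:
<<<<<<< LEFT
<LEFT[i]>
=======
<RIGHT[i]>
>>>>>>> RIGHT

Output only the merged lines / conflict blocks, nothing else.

Final LEFT:  [juliet, foxtrot, juliet, delta, charlie, echo, foxtrot, hotel]
Final RIGHT: [juliet, foxtrot, juliet, delta, india, delta, delta, hotel]
i=0: L=juliet R=juliet -> agree -> juliet
i=1: L=foxtrot R=foxtrot -> agree -> foxtrot
i=2: L=juliet R=juliet -> agree -> juliet
i=3: L=delta R=delta -> agree -> delta
i=4: L=charlie, R=india=BASE -> take LEFT -> charlie
i=5: L=echo=BASE, R=delta -> take RIGHT -> delta
i=6: L=foxtrot, R=delta=BASE -> take LEFT -> foxtrot
i=7: L=hotel R=hotel -> agree -> hotel

Answer: juliet
foxtrot
juliet
delta
charlie
delta
foxtrot
hotel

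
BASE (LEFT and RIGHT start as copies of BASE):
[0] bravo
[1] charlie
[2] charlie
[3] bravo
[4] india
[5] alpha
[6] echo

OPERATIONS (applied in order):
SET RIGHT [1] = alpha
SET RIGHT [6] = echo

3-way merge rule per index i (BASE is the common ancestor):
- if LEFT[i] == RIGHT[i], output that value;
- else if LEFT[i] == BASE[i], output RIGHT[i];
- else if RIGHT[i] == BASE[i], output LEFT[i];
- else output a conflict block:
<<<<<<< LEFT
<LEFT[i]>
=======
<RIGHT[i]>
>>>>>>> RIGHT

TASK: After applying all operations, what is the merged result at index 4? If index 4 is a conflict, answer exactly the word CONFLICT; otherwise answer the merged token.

Answer: india

Derivation:
Final LEFT:  [bravo, charlie, charlie, bravo, india, alpha, echo]
Final RIGHT: [bravo, alpha, charlie, bravo, india, alpha, echo]
i=0: L=bravo R=bravo -> agree -> bravo
i=1: L=charlie=BASE, R=alpha -> take RIGHT -> alpha
i=2: L=charlie R=charlie -> agree -> charlie
i=3: L=bravo R=bravo -> agree -> bravo
i=4: L=india R=india -> agree -> india
i=5: L=alpha R=alpha -> agree -> alpha
i=6: L=echo R=echo -> agree -> echo
Index 4 -> india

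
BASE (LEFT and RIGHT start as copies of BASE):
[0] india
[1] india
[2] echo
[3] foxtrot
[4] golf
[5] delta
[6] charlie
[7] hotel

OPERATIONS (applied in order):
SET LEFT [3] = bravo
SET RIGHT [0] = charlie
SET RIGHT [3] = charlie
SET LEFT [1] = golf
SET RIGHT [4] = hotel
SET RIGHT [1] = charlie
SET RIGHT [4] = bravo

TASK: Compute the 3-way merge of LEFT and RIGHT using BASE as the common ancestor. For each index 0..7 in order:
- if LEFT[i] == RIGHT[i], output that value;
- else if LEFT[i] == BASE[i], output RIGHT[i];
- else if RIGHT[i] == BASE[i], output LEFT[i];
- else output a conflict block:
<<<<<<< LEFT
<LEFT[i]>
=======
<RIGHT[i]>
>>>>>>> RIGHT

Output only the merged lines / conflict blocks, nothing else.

Final LEFT:  [india, golf, echo, bravo, golf, delta, charlie, hotel]
Final RIGHT: [charlie, charlie, echo, charlie, bravo, delta, charlie, hotel]
i=0: L=india=BASE, R=charlie -> take RIGHT -> charlie
i=1: BASE=india L=golf R=charlie all differ -> CONFLICT
i=2: L=echo R=echo -> agree -> echo
i=3: BASE=foxtrot L=bravo R=charlie all differ -> CONFLICT
i=4: L=golf=BASE, R=bravo -> take RIGHT -> bravo
i=5: L=delta R=delta -> agree -> delta
i=6: L=charlie R=charlie -> agree -> charlie
i=7: L=hotel R=hotel -> agree -> hotel

Answer: charlie
<<<<<<< LEFT
golf
=======
charlie
>>>>>>> RIGHT
echo
<<<<<<< LEFT
bravo
=======
charlie
>>>>>>> RIGHT
bravo
delta
charlie
hotel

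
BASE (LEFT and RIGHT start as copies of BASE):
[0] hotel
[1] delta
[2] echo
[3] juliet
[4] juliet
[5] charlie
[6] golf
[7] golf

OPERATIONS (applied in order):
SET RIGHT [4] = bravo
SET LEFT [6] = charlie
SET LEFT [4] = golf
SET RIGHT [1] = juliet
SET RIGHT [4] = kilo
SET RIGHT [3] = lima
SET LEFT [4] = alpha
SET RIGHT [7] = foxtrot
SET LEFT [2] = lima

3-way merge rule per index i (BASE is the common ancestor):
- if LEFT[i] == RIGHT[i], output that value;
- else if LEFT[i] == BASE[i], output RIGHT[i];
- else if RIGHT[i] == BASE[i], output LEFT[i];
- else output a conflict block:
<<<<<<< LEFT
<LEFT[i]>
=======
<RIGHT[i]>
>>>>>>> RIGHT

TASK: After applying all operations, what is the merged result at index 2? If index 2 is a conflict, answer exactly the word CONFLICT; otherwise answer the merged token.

Answer: lima

Derivation:
Final LEFT:  [hotel, delta, lima, juliet, alpha, charlie, charlie, golf]
Final RIGHT: [hotel, juliet, echo, lima, kilo, charlie, golf, foxtrot]
i=0: L=hotel R=hotel -> agree -> hotel
i=1: L=delta=BASE, R=juliet -> take RIGHT -> juliet
i=2: L=lima, R=echo=BASE -> take LEFT -> lima
i=3: L=juliet=BASE, R=lima -> take RIGHT -> lima
i=4: BASE=juliet L=alpha R=kilo all differ -> CONFLICT
i=5: L=charlie R=charlie -> agree -> charlie
i=6: L=charlie, R=golf=BASE -> take LEFT -> charlie
i=7: L=golf=BASE, R=foxtrot -> take RIGHT -> foxtrot
Index 2 -> lima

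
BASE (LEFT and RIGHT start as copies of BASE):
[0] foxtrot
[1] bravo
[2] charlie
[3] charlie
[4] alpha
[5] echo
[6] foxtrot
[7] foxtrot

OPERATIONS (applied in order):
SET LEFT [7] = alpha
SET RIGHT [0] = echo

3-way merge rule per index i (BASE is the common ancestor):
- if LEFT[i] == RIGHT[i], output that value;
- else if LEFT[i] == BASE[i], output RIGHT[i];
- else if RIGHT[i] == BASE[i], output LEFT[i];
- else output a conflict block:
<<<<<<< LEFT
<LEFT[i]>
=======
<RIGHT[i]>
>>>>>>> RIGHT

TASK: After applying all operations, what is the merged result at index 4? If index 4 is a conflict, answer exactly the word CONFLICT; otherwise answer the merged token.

Final LEFT:  [foxtrot, bravo, charlie, charlie, alpha, echo, foxtrot, alpha]
Final RIGHT: [echo, bravo, charlie, charlie, alpha, echo, foxtrot, foxtrot]
i=0: L=foxtrot=BASE, R=echo -> take RIGHT -> echo
i=1: L=bravo R=bravo -> agree -> bravo
i=2: L=charlie R=charlie -> agree -> charlie
i=3: L=charlie R=charlie -> agree -> charlie
i=4: L=alpha R=alpha -> agree -> alpha
i=5: L=echo R=echo -> agree -> echo
i=6: L=foxtrot R=foxtrot -> agree -> foxtrot
i=7: L=alpha, R=foxtrot=BASE -> take LEFT -> alpha
Index 4 -> alpha

Answer: alpha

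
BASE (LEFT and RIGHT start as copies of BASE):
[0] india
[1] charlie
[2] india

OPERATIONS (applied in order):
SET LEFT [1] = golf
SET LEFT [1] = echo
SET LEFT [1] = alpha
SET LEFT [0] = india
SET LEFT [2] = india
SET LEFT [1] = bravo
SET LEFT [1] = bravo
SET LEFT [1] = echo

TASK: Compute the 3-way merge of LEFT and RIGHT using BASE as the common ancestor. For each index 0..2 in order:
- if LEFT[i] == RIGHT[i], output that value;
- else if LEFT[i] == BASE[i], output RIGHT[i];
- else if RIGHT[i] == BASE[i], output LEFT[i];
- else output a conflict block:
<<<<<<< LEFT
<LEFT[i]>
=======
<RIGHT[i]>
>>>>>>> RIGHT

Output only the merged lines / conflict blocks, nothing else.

Final LEFT:  [india, echo, india]
Final RIGHT: [india, charlie, india]
i=0: L=india R=india -> agree -> india
i=1: L=echo, R=charlie=BASE -> take LEFT -> echo
i=2: L=india R=india -> agree -> india

Answer: india
echo
india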